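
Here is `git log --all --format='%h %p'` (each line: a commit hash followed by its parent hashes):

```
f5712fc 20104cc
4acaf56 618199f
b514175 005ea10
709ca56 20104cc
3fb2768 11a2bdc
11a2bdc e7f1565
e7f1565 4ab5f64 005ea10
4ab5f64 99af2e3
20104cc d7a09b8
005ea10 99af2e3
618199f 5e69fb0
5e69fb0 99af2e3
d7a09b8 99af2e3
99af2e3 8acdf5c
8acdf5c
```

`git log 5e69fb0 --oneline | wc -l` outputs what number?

Walking parent pointers from 5e69fb0: reachable set = {5e69fb0, 8acdf5c, 99af2e3}.
That is 3 commits.

3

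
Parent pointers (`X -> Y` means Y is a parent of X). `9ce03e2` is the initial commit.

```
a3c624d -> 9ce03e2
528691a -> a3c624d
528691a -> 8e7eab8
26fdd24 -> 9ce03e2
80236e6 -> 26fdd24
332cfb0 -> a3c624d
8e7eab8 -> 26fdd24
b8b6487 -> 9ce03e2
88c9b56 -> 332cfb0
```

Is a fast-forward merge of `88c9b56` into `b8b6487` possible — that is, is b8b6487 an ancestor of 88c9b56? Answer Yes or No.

No

A fast-forward from b8b6487 to 88c9b56 is possible iff b8b6487 is an ancestor of 88c9b56.
Ancestors of 88c9b56: {332cfb0, 88c9b56, 9ce03e2, a3c624d}.
b8b6487 is not among them, so fast-forward is not possible.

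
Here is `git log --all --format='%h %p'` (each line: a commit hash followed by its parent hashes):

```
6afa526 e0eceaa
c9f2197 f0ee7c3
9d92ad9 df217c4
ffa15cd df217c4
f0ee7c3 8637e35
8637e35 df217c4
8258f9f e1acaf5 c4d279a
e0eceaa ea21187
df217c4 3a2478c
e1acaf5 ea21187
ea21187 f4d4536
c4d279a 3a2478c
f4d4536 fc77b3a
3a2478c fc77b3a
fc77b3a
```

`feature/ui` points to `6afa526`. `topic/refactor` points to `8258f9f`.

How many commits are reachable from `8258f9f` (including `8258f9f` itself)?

Walking parent pointers from 8258f9f: reachable set = {3a2478c, 8258f9f, c4d279a, e1acaf5, ea21187, f4d4536, fc77b3a}.
That is 7 commits.

7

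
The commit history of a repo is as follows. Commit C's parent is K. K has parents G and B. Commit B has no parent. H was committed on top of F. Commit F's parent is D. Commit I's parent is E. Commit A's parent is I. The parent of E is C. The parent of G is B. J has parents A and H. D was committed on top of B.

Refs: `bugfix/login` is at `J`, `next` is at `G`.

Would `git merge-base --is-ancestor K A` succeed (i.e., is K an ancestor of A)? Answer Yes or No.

Ancestors of A (commits reachable by following parents): {A, B, C, E, G, I, K}.
K is in that set, so it is an ancestor of A.

Yes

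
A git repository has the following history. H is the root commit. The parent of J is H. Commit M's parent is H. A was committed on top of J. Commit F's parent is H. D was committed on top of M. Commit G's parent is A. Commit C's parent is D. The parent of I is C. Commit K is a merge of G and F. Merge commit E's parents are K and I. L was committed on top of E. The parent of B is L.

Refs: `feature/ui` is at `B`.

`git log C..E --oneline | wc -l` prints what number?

Reachable from E: {A, C, D, E, F, G, H, I, J, K, M}.
Reachable from C: {C, D, H, M}.
In E's history but not C's: {A, E, F, G, I, J, K} — 7 commits.

7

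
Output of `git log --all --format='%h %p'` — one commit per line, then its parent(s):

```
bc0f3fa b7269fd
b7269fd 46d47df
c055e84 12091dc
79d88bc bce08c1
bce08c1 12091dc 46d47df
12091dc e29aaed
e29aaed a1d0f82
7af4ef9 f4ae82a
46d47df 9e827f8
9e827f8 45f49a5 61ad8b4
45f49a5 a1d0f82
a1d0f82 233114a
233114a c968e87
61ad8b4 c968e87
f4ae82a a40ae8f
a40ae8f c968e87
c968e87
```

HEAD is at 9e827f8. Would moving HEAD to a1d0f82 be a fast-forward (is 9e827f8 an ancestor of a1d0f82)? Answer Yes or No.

No

A fast-forward from 9e827f8 to a1d0f82 is possible iff 9e827f8 is an ancestor of a1d0f82.
Ancestors of a1d0f82: {233114a, a1d0f82, c968e87}.
9e827f8 is not among them, so fast-forward is not possible.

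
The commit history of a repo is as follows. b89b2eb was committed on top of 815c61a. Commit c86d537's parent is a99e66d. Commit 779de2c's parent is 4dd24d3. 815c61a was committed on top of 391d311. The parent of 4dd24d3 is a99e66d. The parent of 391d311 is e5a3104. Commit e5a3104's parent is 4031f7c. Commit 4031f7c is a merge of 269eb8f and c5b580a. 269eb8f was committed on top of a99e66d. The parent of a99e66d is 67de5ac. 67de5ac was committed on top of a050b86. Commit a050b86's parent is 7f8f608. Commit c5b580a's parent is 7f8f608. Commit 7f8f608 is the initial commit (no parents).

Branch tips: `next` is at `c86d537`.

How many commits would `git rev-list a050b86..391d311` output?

7

Reachable from 391d311: {269eb8f, 391d311, 4031f7c, 67de5ac, 7f8f608, a050b86, a99e66d, c5b580a, e5a3104}.
Reachable from a050b86: {7f8f608, a050b86}.
In 391d311's history but not a050b86's: {269eb8f, 391d311, 4031f7c, 67de5ac, a99e66d, c5b580a, e5a3104} — 7 commits.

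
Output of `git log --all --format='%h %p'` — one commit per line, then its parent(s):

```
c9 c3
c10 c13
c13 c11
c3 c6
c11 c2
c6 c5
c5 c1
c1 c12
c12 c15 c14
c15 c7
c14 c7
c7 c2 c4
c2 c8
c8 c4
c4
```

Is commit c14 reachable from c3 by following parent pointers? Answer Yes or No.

Yes

Ancestors of c3 (commits reachable by following parents): {c1, c12, c14, c15, c2, c3, c4, c5, c6, c7, c8}.
c14 is in that set, so it is an ancestor of c3.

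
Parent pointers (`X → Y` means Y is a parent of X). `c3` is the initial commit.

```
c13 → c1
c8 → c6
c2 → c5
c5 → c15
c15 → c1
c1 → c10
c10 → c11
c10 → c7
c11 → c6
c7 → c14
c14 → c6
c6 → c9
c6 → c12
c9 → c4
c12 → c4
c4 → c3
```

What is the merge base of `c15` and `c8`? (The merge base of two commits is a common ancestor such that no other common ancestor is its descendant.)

c6

Ancestors of c15: {c1, c10, c11, c12, c14, c15, c3, c4, c6, c7, c9}.
Ancestors of c8: {c12, c3, c4, c6, c8, c9}.
Common ancestors: {c12, c3, c4, c6, c9}.
Among these, c6 is not an ancestor of any other common ancestor — it is the merge base.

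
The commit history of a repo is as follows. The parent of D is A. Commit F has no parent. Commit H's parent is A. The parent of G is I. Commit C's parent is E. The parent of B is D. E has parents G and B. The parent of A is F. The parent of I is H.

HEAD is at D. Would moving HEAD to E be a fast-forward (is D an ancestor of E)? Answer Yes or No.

A fast-forward from D to E is possible iff D is an ancestor of E.
Ancestors of E: {A, B, D, E, F, G, H, I}.
D is among them, so fast-forward is possible.

Yes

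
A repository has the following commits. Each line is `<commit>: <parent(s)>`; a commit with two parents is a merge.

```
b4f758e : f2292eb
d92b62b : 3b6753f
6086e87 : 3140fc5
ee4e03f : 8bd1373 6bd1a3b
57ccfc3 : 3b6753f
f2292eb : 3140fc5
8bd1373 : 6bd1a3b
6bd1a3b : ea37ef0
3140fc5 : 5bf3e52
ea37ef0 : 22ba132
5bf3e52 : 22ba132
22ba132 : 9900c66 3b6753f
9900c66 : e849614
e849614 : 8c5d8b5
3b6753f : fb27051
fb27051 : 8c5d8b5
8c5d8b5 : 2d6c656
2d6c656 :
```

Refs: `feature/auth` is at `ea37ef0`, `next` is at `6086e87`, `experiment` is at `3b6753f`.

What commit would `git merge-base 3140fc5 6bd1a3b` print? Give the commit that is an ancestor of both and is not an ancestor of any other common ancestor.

Ancestors of 3140fc5: {22ba132, 2d6c656, 3140fc5, 3b6753f, 5bf3e52, 8c5d8b5, 9900c66, e849614, fb27051}.
Ancestors of 6bd1a3b: {22ba132, 2d6c656, 3b6753f, 6bd1a3b, 8c5d8b5, 9900c66, e849614, ea37ef0, fb27051}.
Common ancestors: {22ba132, 2d6c656, 3b6753f, 8c5d8b5, 9900c66, e849614, fb27051}.
Among these, 22ba132 is not an ancestor of any other common ancestor — it is the merge base.

22ba132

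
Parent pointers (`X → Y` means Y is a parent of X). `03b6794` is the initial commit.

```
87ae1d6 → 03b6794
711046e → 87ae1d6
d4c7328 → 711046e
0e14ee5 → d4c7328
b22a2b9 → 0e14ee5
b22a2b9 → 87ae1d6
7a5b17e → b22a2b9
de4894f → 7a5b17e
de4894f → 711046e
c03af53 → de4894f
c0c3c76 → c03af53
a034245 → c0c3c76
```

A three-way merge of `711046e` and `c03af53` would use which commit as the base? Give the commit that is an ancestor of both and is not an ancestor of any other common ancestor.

711046e

Ancestors of 711046e: {03b6794, 711046e, 87ae1d6}.
Ancestors of c03af53: {03b6794, 0e14ee5, 711046e, 7a5b17e, 87ae1d6, b22a2b9, c03af53, d4c7328, de4894f}.
Common ancestors: {03b6794, 711046e, 87ae1d6}.
Among these, 711046e is not an ancestor of any other common ancestor — it is the merge base.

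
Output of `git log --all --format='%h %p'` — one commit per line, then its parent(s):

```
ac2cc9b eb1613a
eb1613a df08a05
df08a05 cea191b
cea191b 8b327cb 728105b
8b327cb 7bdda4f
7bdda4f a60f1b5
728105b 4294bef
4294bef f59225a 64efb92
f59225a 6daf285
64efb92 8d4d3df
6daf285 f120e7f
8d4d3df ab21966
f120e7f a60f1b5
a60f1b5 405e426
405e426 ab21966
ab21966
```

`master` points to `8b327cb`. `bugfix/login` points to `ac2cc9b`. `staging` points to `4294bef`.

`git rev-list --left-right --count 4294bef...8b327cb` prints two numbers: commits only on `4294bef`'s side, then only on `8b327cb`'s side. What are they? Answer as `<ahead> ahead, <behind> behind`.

6 ahead, 2 behind

Reachable from 4294bef: {405e426, 4294bef, 64efb92, 6daf285, 8d4d3df, a60f1b5, ab21966, f120e7f, f59225a}.
Reachable from 8b327cb: {405e426, 7bdda4f, 8b327cb, a60f1b5, ab21966}.
Only in 4294bef's history (ahead): {4294bef, 64efb92, 6daf285, 8d4d3df, f120e7f, f59225a} — 6.
Only in 8b327cb's history (behind): {7bdda4f, 8b327cb} — 2.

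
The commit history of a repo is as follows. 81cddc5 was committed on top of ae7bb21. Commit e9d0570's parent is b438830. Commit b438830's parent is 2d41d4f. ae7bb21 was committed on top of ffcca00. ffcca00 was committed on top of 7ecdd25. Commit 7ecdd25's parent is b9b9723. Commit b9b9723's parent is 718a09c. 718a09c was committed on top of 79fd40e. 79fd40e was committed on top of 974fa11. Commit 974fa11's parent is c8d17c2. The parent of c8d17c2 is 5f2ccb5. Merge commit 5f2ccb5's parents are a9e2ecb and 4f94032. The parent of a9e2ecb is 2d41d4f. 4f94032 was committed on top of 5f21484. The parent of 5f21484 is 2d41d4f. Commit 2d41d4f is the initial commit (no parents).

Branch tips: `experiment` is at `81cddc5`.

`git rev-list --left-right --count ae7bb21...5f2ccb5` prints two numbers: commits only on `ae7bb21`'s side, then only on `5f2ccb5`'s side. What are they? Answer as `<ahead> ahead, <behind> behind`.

8 ahead, 0 behind

Reachable from ae7bb21: {2d41d4f, 4f94032, 5f21484, 5f2ccb5, 718a09c, 79fd40e, 7ecdd25, 974fa11, a9e2ecb, ae7bb21, b9b9723, c8d17c2, ffcca00}.
Reachable from 5f2ccb5: {2d41d4f, 4f94032, 5f21484, 5f2ccb5, a9e2ecb}.
Only in ae7bb21's history (ahead): {718a09c, 79fd40e, 7ecdd25, 974fa11, ae7bb21, b9b9723, c8d17c2, ffcca00} — 8.
Only in 5f2ccb5's history (behind): {} — 0.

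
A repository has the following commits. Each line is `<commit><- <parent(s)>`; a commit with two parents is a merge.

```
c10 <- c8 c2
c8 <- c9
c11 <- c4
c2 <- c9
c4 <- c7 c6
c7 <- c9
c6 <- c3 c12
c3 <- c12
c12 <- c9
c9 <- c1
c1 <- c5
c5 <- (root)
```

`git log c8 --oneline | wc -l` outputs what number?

Walking parent pointers from c8: reachable set = {c1, c5, c8, c9}.
That is 4 commits.

4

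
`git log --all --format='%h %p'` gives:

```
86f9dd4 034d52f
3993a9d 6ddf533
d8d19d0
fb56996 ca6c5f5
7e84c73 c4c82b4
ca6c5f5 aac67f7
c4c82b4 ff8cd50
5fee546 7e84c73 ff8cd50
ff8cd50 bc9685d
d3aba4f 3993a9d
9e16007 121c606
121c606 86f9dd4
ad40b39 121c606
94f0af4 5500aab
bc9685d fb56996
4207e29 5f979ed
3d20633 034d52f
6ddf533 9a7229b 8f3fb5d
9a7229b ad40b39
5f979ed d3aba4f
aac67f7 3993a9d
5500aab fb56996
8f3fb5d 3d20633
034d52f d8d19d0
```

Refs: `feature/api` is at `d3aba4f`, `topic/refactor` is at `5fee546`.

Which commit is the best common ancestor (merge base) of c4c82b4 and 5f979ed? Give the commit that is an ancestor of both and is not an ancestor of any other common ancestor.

Ancestors of c4c82b4: {034d52f, 121c606, 3993a9d, 3d20633, 6ddf533, 86f9dd4, 8f3fb5d, 9a7229b, aac67f7, ad40b39, bc9685d, c4c82b4, ca6c5f5, d8d19d0, fb56996, ff8cd50}.
Ancestors of 5f979ed: {034d52f, 121c606, 3993a9d, 3d20633, 5f979ed, 6ddf533, 86f9dd4, 8f3fb5d, 9a7229b, ad40b39, d3aba4f, d8d19d0}.
Common ancestors: {034d52f, 121c606, 3993a9d, 3d20633, 6ddf533, 86f9dd4, 8f3fb5d, 9a7229b, ad40b39, d8d19d0}.
Among these, 3993a9d is not an ancestor of any other common ancestor — it is the merge base.

3993a9d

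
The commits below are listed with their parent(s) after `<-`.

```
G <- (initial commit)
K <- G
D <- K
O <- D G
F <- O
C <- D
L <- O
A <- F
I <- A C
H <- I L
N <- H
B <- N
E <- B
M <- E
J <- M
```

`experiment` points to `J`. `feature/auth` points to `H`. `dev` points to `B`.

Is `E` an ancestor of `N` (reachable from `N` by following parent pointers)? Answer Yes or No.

Ancestors of N: {A, C, D, F, G, H, I, K, L, N, O}.
E is not in that set, so it is not an ancestor of N.

No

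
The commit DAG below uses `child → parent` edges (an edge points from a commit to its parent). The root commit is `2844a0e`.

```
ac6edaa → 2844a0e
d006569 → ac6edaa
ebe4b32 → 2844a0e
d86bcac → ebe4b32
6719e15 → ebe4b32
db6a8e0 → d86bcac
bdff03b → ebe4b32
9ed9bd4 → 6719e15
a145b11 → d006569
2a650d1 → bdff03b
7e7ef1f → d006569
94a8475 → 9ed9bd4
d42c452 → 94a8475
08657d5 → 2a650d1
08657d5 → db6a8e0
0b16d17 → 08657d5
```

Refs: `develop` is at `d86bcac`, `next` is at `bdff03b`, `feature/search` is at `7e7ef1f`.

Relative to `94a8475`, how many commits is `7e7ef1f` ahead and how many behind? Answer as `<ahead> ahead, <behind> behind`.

Reachable from 7e7ef1f: {2844a0e, 7e7ef1f, ac6edaa, d006569}.
Reachable from 94a8475: {2844a0e, 6719e15, 94a8475, 9ed9bd4, ebe4b32}.
Only in 7e7ef1f's history (ahead): {7e7ef1f, ac6edaa, d006569} — 3.
Only in 94a8475's history (behind): {6719e15, 94a8475, 9ed9bd4, ebe4b32} — 4.

3 ahead, 4 behind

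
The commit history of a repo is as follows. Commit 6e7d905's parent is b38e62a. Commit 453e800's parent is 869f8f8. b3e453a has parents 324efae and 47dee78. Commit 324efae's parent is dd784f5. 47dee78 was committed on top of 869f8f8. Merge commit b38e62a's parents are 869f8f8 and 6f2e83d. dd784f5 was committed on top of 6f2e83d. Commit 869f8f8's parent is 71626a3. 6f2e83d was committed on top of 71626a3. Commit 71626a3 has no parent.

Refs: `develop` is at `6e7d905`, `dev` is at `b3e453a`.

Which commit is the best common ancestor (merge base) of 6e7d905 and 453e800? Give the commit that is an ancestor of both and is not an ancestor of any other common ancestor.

Ancestors of 6e7d905: {6e7d905, 6f2e83d, 71626a3, 869f8f8, b38e62a}.
Ancestors of 453e800: {453e800, 71626a3, 869f8f8}.
Common ancestors: {71626a3, 869f8f8}.
Among these, 869f8f8 is not an ancestor of any other common ancestor — it is the merge base.

869f8f8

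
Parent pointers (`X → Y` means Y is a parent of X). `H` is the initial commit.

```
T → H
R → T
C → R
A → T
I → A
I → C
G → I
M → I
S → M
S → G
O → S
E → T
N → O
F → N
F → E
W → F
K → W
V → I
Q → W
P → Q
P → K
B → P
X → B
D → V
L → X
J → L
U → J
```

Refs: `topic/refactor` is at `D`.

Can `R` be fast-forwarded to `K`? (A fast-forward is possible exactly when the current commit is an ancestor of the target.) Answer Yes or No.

A fast-forward from R to K is possible iff R is an ancestor of K.
Ancestors of K: {A, C, E, F, G, H, I, K, M, N, O, R, S, T, W}.
R is among them, so fast-forward is possible.

Yes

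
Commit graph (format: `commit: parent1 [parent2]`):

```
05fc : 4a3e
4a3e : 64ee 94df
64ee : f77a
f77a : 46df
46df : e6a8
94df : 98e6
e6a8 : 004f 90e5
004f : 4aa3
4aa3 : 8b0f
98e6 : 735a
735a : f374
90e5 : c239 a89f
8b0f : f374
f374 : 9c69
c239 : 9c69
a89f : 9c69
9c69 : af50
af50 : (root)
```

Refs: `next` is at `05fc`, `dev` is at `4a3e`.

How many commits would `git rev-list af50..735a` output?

3

Reachable from 735a: {735a, 9c69, af50, f374}.
Reachable from af50: {af50}.
In 735a's history but not af50's: {735a, 9c69, f374} — 3 commits.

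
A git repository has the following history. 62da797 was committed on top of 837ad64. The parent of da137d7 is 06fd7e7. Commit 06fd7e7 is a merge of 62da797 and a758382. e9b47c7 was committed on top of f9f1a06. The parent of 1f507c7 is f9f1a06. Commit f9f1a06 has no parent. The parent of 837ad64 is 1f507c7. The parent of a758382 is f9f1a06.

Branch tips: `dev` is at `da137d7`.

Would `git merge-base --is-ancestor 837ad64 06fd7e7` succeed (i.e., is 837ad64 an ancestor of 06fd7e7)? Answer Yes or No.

Yes

Ancestors of 06fd7e7 (commits reachable by following parents): {06fd7e7, 1f507c7, 62da797, 837ad64, a758382, f9f1a06}.
837ad64 is in that set, so it is an ancestor of 06fd7e7.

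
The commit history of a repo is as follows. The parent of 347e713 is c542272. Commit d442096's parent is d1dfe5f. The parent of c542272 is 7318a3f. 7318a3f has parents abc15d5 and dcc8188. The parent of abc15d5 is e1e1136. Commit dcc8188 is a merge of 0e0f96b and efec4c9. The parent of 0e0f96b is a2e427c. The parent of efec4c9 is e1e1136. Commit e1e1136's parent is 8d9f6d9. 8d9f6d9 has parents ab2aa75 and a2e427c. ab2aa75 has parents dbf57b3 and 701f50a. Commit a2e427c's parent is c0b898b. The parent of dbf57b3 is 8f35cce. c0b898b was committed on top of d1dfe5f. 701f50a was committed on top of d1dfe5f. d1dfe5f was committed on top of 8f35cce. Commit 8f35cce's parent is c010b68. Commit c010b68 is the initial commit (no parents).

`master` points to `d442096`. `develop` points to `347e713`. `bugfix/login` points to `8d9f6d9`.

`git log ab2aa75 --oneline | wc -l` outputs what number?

Walking parent pointers from ab2aa75: reachable set = {701f50a, 8f35cce, ab2aa75, c010b68, d1dfe5f, dbf57b3}.
That is 6 commits.

6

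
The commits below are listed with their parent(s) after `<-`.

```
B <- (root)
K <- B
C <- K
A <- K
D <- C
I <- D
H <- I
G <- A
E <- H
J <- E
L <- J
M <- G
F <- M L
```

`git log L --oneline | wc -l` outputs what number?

Walking parent pointers from L: reachable set = {B, C, D, E, H, I, J, K, L}.
That is 9 commits.

9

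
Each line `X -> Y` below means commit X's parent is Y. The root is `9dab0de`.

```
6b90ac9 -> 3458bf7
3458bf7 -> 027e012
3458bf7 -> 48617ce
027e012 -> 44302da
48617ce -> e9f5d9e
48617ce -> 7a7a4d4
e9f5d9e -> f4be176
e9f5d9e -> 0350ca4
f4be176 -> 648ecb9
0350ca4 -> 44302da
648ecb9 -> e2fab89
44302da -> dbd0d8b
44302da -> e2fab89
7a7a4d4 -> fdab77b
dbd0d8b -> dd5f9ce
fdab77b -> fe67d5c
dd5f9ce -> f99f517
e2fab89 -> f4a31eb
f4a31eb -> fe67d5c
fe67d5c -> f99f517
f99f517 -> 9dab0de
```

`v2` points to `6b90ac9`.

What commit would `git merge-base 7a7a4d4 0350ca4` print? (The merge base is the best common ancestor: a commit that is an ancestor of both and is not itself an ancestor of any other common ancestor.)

Ancestors of 7a7a4d4: {7a7a4d4, 9dab0de, f99f517, fdab77b, fe67d5c}.
Ancestors of 0350ca4: {0350ca4, 44302da, 9dab0de, dbd0d8b, dd5f9ce, e2fab89, f4a31eb, f99f517, fe67d5c}.
Common ancestors: {9dab0de, f99f517, fe67d5c}.
Among these, fe67d5c is not an ancestor of any other common ancestor — it is the merge base.

fe67d5c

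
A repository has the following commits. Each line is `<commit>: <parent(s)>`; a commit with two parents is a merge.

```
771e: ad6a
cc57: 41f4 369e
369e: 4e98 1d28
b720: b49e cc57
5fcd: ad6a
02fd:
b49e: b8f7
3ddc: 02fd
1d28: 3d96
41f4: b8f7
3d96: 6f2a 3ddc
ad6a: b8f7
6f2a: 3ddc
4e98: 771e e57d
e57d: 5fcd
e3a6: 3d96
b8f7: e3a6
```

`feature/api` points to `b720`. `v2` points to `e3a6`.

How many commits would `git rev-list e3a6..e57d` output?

4

Reachable from e57d: {02fd, 3d96, 3ddc, 5fcd, 6f2a, ad6a, b8f7, e3a6, e57d}.
Reachable from e3a6: {02fd, 3d96, 3ddc, 6f2a, e3a6}.
In e57d's history but not e3a6's: {5fcd, ad6a, b8f7, e57d} — 4 commits.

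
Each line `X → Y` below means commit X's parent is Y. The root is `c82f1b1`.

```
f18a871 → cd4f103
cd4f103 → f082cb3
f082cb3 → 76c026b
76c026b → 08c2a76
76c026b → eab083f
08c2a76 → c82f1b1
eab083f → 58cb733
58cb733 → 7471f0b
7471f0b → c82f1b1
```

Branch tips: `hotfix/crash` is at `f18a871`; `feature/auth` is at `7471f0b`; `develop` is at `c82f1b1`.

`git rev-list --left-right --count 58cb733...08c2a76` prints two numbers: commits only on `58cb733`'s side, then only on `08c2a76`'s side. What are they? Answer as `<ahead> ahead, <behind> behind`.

Reachable from 58cb733: {58cb733, 7471f0b, c82f1b1}.
Reachable from 08c2a76: {08c2a76, c82f1b1}.
Only in 58cb733's history (ahead): {58cb733, 7471f0b} — 2.
Only in 08c2a76's history (behind): {08c2a76} — 1.

2 ahead, 1 behind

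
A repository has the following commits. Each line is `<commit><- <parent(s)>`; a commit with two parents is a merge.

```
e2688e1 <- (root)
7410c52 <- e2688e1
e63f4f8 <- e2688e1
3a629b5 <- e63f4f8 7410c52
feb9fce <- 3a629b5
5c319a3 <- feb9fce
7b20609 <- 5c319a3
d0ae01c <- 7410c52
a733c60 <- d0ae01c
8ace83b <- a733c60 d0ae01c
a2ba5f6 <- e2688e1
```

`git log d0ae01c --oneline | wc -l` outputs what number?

Walking parent pointers from d0ae01c: reachable set = {7410c52, d0ae01c, e2688e1}.
That is 3 commits.

3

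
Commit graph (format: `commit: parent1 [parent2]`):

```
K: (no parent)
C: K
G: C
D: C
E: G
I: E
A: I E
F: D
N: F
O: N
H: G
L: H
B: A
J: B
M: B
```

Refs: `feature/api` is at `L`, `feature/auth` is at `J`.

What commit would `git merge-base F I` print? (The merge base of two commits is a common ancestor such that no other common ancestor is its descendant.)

Ancestors of F: {C, D, F, K}.
Ancestors of I: {C, E, G, I, K}.
Common ancestors: {C, K}.
Among these, C is not an ancestor of any other common ancestor — it is the merge base.

C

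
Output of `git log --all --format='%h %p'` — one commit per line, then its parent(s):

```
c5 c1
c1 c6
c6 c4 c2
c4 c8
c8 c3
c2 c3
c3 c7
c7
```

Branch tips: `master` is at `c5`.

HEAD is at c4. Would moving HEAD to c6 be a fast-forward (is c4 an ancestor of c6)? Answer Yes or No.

Yes

A fast-forward from c4 to c6 is possible iff c4 is an ancestor of c6.
Ancestors of c6: {c2, c3, c4, c6, c7, c8}.
c4 is among them, so fast-forward is possible.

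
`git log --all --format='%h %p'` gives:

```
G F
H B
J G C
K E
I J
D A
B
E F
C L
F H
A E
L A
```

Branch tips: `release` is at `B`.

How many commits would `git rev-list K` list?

Walking parent pointers from K: reachable set = {B, E, F, H, K}.
That is 5 commits.

5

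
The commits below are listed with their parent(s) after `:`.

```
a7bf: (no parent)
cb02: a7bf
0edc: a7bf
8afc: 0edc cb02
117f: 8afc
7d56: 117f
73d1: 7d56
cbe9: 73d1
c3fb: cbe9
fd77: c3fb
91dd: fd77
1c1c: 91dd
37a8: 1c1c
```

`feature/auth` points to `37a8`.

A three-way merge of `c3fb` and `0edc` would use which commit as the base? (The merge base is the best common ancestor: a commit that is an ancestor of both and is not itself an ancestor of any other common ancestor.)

0edc

Ancestors of c3fb: {0edc, 117f, 73d1, 7d56, 8afc, a7bf, c3fb, cb02, cbe9}.
Ancestors of 0edc: {0edc, a7bf}.
Common ancestors: {0edc, a7bf}.
Among these, 0edc is not an ancestor of any other common ancestor — it is the merge base.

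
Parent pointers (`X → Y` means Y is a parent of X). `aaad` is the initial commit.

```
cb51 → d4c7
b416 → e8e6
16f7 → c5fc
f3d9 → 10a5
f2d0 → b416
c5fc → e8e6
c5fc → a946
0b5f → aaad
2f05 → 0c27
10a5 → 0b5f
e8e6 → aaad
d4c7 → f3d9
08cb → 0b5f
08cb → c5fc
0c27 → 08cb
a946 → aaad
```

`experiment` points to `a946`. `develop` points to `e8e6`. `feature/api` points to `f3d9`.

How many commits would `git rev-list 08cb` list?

Walking parent pointers from 08cb: reachable set = {08cb, 0b5f, a946, aaad, c5fc, e8e6}.
That is 6 commits.

6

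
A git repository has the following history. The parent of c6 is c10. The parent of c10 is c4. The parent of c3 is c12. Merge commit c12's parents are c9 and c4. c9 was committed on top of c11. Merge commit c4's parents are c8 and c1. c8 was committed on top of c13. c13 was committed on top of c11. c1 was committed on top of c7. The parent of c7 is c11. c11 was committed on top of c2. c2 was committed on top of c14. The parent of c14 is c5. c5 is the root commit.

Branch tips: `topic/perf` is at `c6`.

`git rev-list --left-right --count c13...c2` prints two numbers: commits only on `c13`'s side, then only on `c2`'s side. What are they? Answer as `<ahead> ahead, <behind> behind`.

2 ahead, 0 behind

Reachable from c13: {c11, c13, c14, c2, c5}.
Reachable from c2: {c14, c2, c5}.
Only in c13's history (ahead): {c11, c13} — 2.
Only in c2's history (behind): {} — 0.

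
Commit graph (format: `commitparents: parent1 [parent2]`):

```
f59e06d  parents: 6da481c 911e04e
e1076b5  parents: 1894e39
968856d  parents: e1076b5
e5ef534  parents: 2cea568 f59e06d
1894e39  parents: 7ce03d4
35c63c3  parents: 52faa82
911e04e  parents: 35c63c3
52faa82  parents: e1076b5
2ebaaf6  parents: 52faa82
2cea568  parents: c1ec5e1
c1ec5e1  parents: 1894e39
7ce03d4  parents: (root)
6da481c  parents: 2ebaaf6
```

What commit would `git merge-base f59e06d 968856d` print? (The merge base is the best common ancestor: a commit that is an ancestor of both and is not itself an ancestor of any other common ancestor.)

Ancestors of f59e06d: {1894e39, 2ebaaf6, 35c63c3, 52faa82, 6da481c, 7ce03d4, 911e04e, e1076b5, f59e06d}.
Ancestors of 968856d: {1894e39, 7ce03d4, 968856d, e1076b5}.
Common ancestors: {1894e39, 7ce03d4, e1076b5}.
Among these, e1076b5 is not an ancestor of any other common ancestor — it is the merge base.

e1076b5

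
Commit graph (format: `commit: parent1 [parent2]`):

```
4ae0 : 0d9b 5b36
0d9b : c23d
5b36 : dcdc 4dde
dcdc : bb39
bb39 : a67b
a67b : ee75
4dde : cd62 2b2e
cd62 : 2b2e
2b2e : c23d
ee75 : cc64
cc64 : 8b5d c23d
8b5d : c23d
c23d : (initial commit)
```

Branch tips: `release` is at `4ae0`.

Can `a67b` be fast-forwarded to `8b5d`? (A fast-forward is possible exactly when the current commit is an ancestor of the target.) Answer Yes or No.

No

A fast-forward from a67b to 8b5d is possible iff a67b is an ancestor of 8b5d.
Ancestors of 8b5d: {8b5d, c23d}.
a67b is not among them, so fast-forward is not possible.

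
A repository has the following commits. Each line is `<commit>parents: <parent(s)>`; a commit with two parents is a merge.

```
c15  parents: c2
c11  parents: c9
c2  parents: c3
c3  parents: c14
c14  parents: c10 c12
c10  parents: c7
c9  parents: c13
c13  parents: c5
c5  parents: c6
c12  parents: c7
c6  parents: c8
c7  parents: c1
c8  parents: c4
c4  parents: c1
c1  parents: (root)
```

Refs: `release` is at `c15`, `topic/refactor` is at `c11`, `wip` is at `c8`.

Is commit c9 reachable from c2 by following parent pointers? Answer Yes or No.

No

Ancestors of c2: {c1, c10, c12, c14, c2, c3, c7}.
c9 is not in that set, so it is not an ancestor of c2.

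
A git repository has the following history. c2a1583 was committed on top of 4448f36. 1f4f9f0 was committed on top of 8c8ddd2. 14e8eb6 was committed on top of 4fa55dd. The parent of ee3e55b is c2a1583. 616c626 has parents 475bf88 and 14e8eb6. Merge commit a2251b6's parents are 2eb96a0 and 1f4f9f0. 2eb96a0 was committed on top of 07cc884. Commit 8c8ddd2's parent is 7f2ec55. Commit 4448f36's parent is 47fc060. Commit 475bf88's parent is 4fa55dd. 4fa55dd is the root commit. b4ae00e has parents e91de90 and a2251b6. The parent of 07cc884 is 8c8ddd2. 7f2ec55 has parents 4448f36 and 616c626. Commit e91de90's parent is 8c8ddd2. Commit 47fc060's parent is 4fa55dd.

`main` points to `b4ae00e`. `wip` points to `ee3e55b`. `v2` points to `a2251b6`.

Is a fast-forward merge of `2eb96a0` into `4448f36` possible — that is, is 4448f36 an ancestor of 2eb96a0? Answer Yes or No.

Yes

A fast-forward from 4448f36 to 2eb96a0 is possible iff 4448f36 is an ancestor of 2eb96a0.
Ancestors of 2eb96a0: {07cc884, 14e8eb6, 2eb96a0, 4448f36, 475bf88, 47fc060, 4fa55dd, 616c626, 7f2ec55, 8c8ddd2}.
4448f36 is among them, so fast-forward is possible.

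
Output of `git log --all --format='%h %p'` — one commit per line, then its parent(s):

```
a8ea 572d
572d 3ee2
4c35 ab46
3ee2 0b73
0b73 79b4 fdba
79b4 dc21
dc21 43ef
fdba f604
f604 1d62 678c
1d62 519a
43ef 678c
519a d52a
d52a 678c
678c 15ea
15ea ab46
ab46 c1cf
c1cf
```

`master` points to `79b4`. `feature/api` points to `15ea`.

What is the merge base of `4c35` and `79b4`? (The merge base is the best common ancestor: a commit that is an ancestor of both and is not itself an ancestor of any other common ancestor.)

Ancestors of 4c35: {4c35, ab46, c1cf}.
Ancestors of 79b4: {15ea, 43ef, 678c, 79b4, ab46, c1cf, dc21}.
Common ancestors: {ab46, c1cf}.
Among these, ab46 is not an ancestor of any other common ancestor — it is the merge base.

ab46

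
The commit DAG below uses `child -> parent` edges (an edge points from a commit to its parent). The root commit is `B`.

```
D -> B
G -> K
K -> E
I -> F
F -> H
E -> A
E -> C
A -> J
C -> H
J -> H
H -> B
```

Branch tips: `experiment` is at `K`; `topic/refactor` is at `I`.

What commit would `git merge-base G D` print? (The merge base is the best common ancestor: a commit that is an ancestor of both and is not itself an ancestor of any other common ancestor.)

B

Ancestors of G: {A, B, C, E, G, H, J, K}.
Ancestors of D: {B, D}.
Common ancestors: {B}.
The only common ancestor is B, so it is the merge base.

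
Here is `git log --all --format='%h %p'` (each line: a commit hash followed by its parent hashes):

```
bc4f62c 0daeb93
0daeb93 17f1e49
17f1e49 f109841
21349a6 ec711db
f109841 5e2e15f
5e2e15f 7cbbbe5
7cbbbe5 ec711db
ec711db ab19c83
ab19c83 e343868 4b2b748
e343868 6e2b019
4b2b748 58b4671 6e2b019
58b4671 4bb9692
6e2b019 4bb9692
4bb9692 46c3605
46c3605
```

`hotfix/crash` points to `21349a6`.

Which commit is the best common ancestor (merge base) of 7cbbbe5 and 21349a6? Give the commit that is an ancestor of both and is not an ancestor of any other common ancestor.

ec711db

Ancestors of 7cbbbe5: {46c3605, 4b2b748, 4bb9692, 58b4671, 6e2b019, 7cbbbe5, ab19c83, e343868, ec711db}.
Ancestors of 21349a6: {21349a6, 46c3605, 4b2b748, 4bb9692, 58b4671, 6e2b019, ab19c83, e343868, ec711db}.
Common ancestors: {46c3605, 4b2b748, 4bb9692, 58b4671, 6e2b019, ab19c83, e343868, ec711db}.
Among these, ec711db is not an ancestor of any other common ancestor — it is the merge base.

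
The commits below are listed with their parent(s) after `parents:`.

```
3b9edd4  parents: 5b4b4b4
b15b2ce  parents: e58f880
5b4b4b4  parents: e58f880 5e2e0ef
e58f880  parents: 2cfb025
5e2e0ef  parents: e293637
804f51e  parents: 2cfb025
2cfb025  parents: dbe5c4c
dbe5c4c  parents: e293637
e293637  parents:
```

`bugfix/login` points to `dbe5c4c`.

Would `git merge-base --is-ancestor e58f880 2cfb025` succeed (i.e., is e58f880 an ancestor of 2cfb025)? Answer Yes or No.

Ancestors of 2cfb025: {2cfb025, dbe5c4c, e293637}.
e58f880 is not in that set, so it is not an ancestor of 2cfb025.

No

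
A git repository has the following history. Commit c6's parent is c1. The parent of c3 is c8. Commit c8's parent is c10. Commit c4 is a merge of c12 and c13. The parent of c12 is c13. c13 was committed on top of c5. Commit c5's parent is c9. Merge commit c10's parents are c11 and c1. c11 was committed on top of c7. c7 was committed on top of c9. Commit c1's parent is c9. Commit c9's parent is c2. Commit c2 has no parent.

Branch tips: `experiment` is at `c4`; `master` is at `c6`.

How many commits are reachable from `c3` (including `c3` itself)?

Walking parent pointers from c3: reachable set = {c1, c10, c11, c2, c3, c7, c8, c9}.
That is 8 commits.

8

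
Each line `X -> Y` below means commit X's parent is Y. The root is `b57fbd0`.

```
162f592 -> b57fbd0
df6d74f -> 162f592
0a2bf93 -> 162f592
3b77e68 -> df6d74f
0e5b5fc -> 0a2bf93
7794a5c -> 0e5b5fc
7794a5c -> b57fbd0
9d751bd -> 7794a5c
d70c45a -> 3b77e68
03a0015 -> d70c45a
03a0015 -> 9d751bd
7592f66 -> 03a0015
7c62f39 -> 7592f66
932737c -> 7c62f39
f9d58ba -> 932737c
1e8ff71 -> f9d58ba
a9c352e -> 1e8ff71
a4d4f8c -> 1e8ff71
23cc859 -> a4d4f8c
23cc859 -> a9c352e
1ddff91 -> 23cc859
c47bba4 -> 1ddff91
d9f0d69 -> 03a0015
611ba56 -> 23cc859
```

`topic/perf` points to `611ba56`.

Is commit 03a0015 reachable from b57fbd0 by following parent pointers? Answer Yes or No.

Ancestors of b57fbd0: {b57fbd0}.
03a0015 is not in that set, so it is not an ancestor of b57fbd0.

No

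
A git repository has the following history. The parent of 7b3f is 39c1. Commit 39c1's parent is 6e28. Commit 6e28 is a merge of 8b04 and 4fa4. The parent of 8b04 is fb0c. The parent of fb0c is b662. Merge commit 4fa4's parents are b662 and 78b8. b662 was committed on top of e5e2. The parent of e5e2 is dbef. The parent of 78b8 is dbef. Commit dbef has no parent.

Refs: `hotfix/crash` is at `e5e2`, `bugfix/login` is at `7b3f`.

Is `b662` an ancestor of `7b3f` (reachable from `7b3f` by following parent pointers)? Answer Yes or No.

Yes

Ancestors of 7b3f (commits reachable by following parents): {39c1, 4fa4, 6e28, 78b8, 7b3f, 8b04, b662, dbef, e5e2, fb0c}.
b662 is in that set, so it is an ancestor of 7b3f.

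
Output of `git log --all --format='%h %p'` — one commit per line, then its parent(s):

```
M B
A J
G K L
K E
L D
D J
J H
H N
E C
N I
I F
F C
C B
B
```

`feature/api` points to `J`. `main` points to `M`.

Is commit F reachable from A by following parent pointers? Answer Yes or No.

Ancestors of A (commits reachable by following parents): {A, B, C, F, H, I, J, N}.
F is in that set, so it is an ancestor of A.

Yes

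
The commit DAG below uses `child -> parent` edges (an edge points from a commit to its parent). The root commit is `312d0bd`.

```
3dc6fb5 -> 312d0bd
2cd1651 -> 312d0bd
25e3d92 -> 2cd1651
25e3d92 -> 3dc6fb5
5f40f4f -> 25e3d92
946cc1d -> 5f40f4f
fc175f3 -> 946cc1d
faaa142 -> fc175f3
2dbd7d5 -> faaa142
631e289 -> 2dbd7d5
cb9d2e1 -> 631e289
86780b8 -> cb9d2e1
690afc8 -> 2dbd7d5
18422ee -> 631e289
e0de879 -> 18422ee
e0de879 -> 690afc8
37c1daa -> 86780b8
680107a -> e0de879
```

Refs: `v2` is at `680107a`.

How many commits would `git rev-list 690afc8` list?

Walking parent pointers from 690afc8: reachable set = {25e3d92, 2cd1651, 2dbd7d5, 312d0bd, 3dc6fb5, 5f40f4f, 690afc8, 946cc1d, faaa142, fc175f3}.
That is 10 commits.

10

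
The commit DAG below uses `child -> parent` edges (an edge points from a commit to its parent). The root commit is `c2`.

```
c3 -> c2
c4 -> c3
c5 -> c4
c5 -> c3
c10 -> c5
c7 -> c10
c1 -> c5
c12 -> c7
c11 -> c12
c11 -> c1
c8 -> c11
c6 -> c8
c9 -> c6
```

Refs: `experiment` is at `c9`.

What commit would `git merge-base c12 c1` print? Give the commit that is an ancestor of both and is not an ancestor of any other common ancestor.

c5

Ancestors of c12: {c10, c12, c2, c3, c4, c5, c7}.
Ancestors of c1: {c1, c2, c3, c4, c5}.
Common ancestors: {c2, c3, c4, c5}.
Among these, c5 is not an ancestor of any other common ancestor — it is the merge base.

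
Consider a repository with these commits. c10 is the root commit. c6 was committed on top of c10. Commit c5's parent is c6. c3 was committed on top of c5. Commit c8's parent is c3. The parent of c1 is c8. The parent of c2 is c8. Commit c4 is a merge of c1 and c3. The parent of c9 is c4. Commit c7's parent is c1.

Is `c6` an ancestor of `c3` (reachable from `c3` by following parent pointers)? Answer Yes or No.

Yes

Ancestors of c3 (commits reachable by following parents): {c10, c3, c5, c6}.
c6 is in that set, so it is an ancestor of c3.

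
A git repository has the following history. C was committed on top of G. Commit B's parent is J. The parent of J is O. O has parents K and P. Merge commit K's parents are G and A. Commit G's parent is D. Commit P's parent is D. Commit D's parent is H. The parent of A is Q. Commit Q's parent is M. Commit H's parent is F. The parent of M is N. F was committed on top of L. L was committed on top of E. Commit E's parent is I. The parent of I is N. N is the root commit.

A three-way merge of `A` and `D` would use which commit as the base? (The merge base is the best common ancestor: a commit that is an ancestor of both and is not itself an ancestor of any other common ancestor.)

N

Ancestors of A: {A, M, N, Q}.
Ancestors of D: {D, E, F, H, I, L, N}.
Common ancestors: {N}.
The only common ancestor is N, so it is the merge base.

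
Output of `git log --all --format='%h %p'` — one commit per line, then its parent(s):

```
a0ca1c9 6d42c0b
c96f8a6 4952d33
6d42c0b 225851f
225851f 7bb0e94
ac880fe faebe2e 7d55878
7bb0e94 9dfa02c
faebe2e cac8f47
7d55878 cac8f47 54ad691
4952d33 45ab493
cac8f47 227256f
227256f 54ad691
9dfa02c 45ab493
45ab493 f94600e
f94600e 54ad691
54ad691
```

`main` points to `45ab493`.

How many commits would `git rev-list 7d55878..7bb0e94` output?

Reachable from 7bb0e94: {45ab493, 54ad691, 7bb0e94, 9dfa02c, f94600e}.
Reachable from 7d55878: {227256f, 54ad691, 7d55878, cac8f47}.
In 7bb0e94's history but not 7d55878's: {45ab493, 7bb0e94, 9dfa02c, f94600e} — 4 commits.

4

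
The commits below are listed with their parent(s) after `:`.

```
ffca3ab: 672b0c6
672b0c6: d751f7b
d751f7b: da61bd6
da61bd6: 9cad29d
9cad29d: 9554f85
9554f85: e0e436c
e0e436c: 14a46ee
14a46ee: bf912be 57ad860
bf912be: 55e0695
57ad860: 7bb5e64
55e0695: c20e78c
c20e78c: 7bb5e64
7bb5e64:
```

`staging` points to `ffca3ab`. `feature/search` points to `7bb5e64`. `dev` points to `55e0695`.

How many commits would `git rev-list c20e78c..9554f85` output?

6

Reachable from 9554f85: {14a46ee, 55e0695, 57ad860, 7bb5e64, 9554f85, bf912be, c20e78c, e0e436c}.
Reachable from c20e78c: {7bb5e64, c20e78c}.
In 9554f85's history but not c20e78c's: {14a46ee, 55e0695, 57ad860, 9554f85, bf912be, e0e436c} — 6 commits.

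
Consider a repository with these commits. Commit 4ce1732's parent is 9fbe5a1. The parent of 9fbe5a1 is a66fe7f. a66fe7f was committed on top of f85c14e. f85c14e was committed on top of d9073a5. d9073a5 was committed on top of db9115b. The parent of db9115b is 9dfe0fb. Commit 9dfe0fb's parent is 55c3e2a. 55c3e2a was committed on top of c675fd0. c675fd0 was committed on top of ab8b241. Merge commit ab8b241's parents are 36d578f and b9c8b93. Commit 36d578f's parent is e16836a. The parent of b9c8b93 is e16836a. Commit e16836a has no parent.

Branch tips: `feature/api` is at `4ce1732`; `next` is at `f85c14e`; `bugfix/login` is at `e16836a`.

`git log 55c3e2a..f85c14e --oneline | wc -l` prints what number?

Reachable from f85c14e: {36d578f, 55c3e2a, 9dfe0fb, ab8b241, b9c8b93, c675fd0, d9073a5, db9115b, e16836a, f85c14e}.
Reachable from 55c3e2a: {36d578f, 55c3e2a, ab8b241, b9c8b93, c675fd0, e16836a}.
In f85c14e's history but not 55c3e2a's: {9dfe0fb, d9073a5, db9115b, f85c14e} — 4 commits.

4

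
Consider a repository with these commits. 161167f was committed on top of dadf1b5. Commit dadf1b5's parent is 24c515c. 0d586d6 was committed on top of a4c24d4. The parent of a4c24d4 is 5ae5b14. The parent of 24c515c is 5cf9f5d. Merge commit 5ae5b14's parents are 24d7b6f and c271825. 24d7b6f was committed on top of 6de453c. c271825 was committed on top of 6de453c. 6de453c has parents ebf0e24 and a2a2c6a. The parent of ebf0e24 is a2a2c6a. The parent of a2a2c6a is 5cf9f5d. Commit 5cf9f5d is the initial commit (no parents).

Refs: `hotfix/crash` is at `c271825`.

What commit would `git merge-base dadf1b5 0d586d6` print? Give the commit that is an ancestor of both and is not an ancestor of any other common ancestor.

5cf9f5d

Ancestors of dadf1b5: {24c515c, 5cf9f5d, dadf1b5}.
Ancestors of 0d586d6: {0d586d6, 24d7b6f, 5ae5b14, 5cf9f5d, 6de453c, a2a2c6a, a4c24d4, c271825, ebf0e24}.
Common ancestors: {5cf9f5d}.
The only common ancestor is 5cf9f5d, so it is the merge base.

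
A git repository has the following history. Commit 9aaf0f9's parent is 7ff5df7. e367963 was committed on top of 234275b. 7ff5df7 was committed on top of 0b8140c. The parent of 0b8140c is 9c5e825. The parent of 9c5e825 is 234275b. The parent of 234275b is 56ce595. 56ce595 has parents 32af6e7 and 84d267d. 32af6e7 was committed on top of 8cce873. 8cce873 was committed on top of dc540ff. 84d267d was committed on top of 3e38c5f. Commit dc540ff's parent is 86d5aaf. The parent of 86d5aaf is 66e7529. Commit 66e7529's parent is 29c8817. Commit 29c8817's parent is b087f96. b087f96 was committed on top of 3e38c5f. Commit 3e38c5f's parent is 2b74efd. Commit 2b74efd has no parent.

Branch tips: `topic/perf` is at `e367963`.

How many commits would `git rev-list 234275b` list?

Walking parent pointers from 234275b: reachable set = {234275b, 29c8817, 2b74efd, 32af6e7, 3e38c5f, 56ce595, 66e7529, 84d267d, 86d5aaf, 8cce873, b087f96, dc540ff}.
That is 12 commits.

12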